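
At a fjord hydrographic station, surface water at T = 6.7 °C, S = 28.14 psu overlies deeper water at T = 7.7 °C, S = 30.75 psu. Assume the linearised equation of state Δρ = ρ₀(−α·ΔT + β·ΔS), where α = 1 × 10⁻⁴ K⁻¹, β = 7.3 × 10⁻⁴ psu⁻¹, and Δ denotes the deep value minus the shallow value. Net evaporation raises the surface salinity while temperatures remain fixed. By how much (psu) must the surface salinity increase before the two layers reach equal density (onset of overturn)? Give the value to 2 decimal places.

Neutral buoyancy requires −α(T_deep − T_surf) + β(S_deep − S_surf′) = 0.
S_surf′ = S_deep − (α/β)·ΔT = 30.75 − (1 × 10⁻⁴/7.3 × 10⁻⁴)·(+1.0) = 30.6130 psu.
Increase required: 30.6130 − 28.14 = 2.4730 psu.

2.47 psu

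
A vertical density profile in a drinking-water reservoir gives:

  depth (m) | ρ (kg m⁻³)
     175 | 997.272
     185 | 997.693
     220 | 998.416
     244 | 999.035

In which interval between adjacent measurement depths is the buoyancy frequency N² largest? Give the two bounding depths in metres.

Compute the density gradient over each adjacent pair:
  175–185 m: Δρ/Δz = 0.421/10 = 0.042 kg m⁻⁴
  185–220 m: Δρ/Δz = 0.723/35 = 0.021 kg m⁻⁴
  220–244 m: Δρ/Δz = 0.619/24 = 0.026 kg m⁻⁴
The largest gradient is in the 175–185 m interval — the pycnocline.

175–185 m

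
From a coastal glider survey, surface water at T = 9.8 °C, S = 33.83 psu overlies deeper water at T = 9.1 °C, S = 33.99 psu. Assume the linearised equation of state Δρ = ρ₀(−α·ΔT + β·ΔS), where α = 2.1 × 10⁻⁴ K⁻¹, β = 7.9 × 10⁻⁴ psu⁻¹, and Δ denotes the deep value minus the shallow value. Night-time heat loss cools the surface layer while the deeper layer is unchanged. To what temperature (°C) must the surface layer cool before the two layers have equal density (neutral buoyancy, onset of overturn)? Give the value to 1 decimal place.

8.5 °C

Neutral buoyancy requires Δρ = 0, i.e. −α(T_deep − T_surf′) + β(S_deep − S_surf) = 0.
T_surf′ = T_deep − (β/α)·ΔS = 9.1 − (7.9 × 10⁻⁴/2.1 × 10⁻⁴)·(+0.16) = 8.498 °C.
Cooling required: 9.8 − (8.498) = 1.302 °C.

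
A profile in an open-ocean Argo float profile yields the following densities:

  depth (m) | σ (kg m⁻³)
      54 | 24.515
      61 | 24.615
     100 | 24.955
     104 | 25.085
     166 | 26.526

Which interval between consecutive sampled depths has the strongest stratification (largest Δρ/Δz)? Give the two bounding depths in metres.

Compute the density gradient over each adjacent pair:
  54–61 m: Δρ/Δz = 0.100/7 = 0.014 kg m⁻⁴
  61–100 m: Δρ/Δz = 0.340/39 = 8.7 × 10⁻³ kg m⁻⁴
  100–104 m: Δρ/Δz = 0.130/4 = 0.033 kg m⁻⁴
  104–166 m: Δρ/Δz = 1.441/62 = 0.023 kg m⁻⁴
The largest gradient is in the 100–104 m interval — the pycnocline.

100–104 m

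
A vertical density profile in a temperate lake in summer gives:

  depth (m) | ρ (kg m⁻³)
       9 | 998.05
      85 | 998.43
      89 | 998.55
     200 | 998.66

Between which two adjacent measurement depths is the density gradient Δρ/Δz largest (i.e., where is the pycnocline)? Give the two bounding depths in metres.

85–89 m

Compute the density gradient over each adjacent pair:
  9–85 m: Δρ/Δz = 0.38/76 = 5.0 × 10⁻³ kg m⁻⁴
  85–89 m: Δρ/Δz = 0.12/4 = 0.030 kg m⁻⁴
  89–200 m: Δρ/Δz = 0.11/111 = 9.9 × 10⁻⁴ kg m⁻⁴
The largest gradient is in the 85–89 m interval — the pycnocline.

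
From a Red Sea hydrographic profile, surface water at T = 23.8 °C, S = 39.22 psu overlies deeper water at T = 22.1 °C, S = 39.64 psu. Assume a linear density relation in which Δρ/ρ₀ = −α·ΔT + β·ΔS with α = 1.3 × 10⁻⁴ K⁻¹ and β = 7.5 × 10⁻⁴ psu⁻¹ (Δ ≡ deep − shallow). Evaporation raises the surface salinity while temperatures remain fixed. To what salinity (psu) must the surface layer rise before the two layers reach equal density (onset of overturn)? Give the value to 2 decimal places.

Neutral buoyancy requires −α(T_deep − T_surf) + β(S_deep − S_surf′) = 0.
S_surf′ = S_deep − (α/β)·ΔT = 39.64 − (1.3 × 10⁻⁴/7.5 × 10⁻⁴)·(-1.7) = 39.9347 psu.
Increase required: 39.9347 − 39.22 = 0.7147 psu.

39.93 psu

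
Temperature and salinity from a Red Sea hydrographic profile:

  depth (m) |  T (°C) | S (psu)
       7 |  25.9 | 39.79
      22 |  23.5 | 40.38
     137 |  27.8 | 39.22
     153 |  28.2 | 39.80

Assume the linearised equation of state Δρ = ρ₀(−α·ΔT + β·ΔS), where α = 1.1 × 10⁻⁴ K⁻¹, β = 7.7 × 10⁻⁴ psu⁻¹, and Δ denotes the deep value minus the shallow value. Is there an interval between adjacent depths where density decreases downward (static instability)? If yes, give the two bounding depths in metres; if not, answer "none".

Evaluate Δρ/ρ₀ = −αΔT + βΔS across each adjacent pair:
  7–22 m: −αΔT+βΔS = −(1.1 × 10⁻⁴)(-2.4)+(7.7 × 10⁻⁴)(+0.59) = 7.2 × 10⁻⁴ → stable
  22–137 m: −αΔT+βΔS = −(1.1 × 10⁻⁴)(+4.3)+(7.7 × 10⁻⁴)(-1.16) = -1.4 × 10⁻³ → UNSTABLE
  137–153 m: −αΔT+βΔS = −(1.1 × 10⁻⁴)(+0.4)+(7.7 × 10⁻⁴)(+0.58) = 4.0 × 10⁻⁴ → stable
The 22–137 m interval has Δρ < 0: lighter water underlies denser water.

22–137 m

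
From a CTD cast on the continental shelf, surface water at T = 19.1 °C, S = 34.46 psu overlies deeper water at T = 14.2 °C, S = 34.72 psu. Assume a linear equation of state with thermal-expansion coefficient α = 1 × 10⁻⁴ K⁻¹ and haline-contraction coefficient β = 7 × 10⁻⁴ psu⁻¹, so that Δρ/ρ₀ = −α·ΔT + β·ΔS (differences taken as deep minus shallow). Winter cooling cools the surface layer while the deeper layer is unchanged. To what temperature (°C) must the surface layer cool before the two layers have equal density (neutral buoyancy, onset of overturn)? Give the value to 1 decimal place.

Neutral buoyancy requires Δρ = 0, i.e. −α(T_deep − T_surf′) + β(S_deep − S_surf) = 0.
T_surf′ = T_deep − (β/α)·ΔS = 14.2 − (7 × 10⁻⁴/1 × 10⁻⁴)·(+0.26) = 12.380 °C.
Cooling required: 19.1 − (12.380) = 6.720 °C.

12.4 °C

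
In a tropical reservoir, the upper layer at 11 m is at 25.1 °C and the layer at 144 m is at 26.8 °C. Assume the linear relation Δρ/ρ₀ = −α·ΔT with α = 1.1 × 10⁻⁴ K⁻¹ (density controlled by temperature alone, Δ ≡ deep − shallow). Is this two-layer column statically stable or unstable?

ΔT = 26.8 − 25.1 = +1.7 K, so Δρ/ρ₀ = −αΔT = -1.87 × 10⁻⁴.
Δρ/ρ₀ < 0, so Δρ < 0: deeper water is lighter → statically unstable; the column would overturn.

unstable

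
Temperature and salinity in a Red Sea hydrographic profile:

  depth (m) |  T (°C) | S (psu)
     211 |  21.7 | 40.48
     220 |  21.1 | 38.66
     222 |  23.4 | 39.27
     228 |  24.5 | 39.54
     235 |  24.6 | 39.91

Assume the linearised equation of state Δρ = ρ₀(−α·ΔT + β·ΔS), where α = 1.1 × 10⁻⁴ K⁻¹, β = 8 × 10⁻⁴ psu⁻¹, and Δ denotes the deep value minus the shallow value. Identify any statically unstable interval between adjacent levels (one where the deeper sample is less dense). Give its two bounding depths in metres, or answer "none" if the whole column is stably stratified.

Evaluate Δρ/ρ₀ = −αΔT + βΔS across each adjacent pair:
  211–220 m: −αΔT+βΔS = −(1.1 × 10⁻⁴)(-0.6)+(8 × 10⁻⁴)(-1.82) = -1.4 × 10⁻³ → UNSTABLE
  220–222 m: −αΔT+βΔS = −(1.1 × 10⁻⁴)(+2.3)+(8 × 10⁻⁴)(+0.61) = 2.4 × 10⁻⁴ → stable
  222–228 m: −αΔT+βΔS = −(1.1 × 10⁻⁴)(+1.1)+(8 × 10⁻⁴)(+0.27) = 9.5 × 10⁻⁵ → stable
  228–235 m: −αΔT+βΔS = −(1.1 × 10⁻⁴)(+0.1)+(8 × 10⁻⁴)(+0.37) = 2.8 × 10⁻⁴ → stable
The 211–220 m interval has Δρ < 0: lighter water underlies denser water.

211–220 m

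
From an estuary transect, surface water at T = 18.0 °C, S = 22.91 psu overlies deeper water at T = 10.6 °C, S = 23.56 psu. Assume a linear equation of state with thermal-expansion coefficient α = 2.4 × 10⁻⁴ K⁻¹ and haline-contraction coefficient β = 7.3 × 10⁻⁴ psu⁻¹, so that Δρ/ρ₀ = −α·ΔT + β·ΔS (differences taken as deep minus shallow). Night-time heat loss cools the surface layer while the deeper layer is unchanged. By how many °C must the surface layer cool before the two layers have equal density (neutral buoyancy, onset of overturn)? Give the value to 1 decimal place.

9.4 °C

Neutral buoyancy requires Δρ = 0, i.e. −α(T_deep − T_surf′) + β(S_deep − S_surf) = 0.
T_surf′ = T_deep − (β/α)·ΔS = 10.6 − (7.3 × 10⁻⁴/2.4 × 10⁻⁴)·(+0.65) = 8.623 °C.
Cooling required: 18.0 − (8.623) = 9.377 °C.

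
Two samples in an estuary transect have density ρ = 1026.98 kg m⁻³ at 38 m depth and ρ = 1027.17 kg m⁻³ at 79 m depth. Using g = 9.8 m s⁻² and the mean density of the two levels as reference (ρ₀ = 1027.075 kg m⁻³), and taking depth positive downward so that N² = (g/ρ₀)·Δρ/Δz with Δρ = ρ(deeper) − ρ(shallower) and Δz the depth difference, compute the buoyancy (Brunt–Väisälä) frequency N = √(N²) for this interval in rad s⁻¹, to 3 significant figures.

6.65 × 10⁻³ rad s⁻¹

Δρ = 1027.17 − 1026.98 = 0.19 kg m⁻³ over Δz = 79 − 38 = 41 m.
N² = (9.8/1027.075) × (0.19/41) = 4.4217 × 10⁻⁵ s⁻².
N = √(4.4217 × 10⁻⁵) = 6.6496 × 10⁻³ rad s⁻¹ ≈ 6.65 × 10⁻³ rad s⁻¹.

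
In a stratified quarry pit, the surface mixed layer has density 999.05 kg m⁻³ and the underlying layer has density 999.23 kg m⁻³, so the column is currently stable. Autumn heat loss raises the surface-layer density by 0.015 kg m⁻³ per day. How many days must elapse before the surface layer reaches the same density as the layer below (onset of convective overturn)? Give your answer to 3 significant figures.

12.0 days

Density deficit of the surface layer: 999.23 − 999.05 = 0.18 kg m⁻³.
Required change = 0.18 / 0.015 = 12.0 days.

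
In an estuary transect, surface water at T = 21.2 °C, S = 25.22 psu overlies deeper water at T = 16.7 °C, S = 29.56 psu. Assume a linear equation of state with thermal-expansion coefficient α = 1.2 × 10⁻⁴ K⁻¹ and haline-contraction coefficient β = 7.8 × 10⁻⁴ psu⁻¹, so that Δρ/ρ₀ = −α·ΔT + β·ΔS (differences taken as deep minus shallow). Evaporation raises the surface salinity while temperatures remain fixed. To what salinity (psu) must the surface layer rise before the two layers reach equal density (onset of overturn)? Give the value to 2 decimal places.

Neutral buoyancy requires −α(T_deep − T_surf) + β(S_deep − S_surf′) = 0.
S_surf′ = S_deep − (α/β)·ΔT = 29.56 − (1.2 × 10⁻⁴/7.8 × 10⁻⁴)·(-4.5) = 30.2523 psu.
Increase required: 30.2523 − 25.22 = 5.0323 psu.

30.25 psu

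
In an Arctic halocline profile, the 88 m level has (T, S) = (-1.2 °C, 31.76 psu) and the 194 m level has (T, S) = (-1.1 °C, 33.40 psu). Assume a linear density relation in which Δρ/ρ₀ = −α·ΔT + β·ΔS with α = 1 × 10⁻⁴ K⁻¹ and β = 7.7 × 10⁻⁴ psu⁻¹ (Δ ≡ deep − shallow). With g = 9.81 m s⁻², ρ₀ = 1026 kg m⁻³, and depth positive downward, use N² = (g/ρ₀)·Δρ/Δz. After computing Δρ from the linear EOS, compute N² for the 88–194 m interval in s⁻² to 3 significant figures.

ΔT = +0.1 K, ΔS = +1.64 psu (deep − shallow).
Δρ/ρ₀ = −αΔT + βΔS = -1.00 × 10⁻⁵ + 1.2628 × 10⁻³ = 1.2528 × 10⁻³, so Δρ ≈ 1.285 kg m⁻³.
N² = (g/ρ₀)·Δρ/Δz = g·(Δρ/ρ₀)/Δz = 9.81 × 1.2528 × 10⁻³ / 106 = 1.1594 × 10⁻⁴ s⁻² ≈ 1.16 × 10⁻⁴ s⁻².

1.16 × 10⁻⁴ s⁻²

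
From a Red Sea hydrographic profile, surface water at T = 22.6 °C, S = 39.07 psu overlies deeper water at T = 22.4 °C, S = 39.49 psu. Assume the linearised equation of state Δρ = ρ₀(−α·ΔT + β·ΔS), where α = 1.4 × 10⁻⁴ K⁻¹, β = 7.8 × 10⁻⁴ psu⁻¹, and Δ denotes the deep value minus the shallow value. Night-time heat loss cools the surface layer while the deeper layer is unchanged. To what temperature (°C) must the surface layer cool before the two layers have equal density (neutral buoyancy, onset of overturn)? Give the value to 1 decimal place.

Neutral buoyancy requires Δρ = 0, i.e. −α(T_deep − T_surf′) + β(S_deep − S_surf) = 0.
T_surf′ = T_deep − (β/α)·ΔS = 22.4 − (7.8 × 10⁻⁴/1.4 × 10⁻⁴)·(+0.42) = 20.060 °C.
Cooling required: 22.6 − (20.060) = 2.540 °C.

20.1 °C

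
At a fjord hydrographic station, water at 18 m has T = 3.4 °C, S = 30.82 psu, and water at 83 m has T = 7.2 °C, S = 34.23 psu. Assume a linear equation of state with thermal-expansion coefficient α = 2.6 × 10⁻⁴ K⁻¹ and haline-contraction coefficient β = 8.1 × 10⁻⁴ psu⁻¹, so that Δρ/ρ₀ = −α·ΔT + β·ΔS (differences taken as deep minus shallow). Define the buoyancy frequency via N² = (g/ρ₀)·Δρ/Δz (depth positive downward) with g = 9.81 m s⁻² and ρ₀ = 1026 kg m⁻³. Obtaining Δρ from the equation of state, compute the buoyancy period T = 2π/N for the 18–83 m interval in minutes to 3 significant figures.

6.40 min

ΔT = +3.8 K, ΔS = +3.41 psu (deep − shallow).
Δρ/ρ₀ = −αΔT + βΔS = -9.88 × 10⁻⁴ + 2.7621 × 10⁻³ = 1.7741 × 10⁻³, so Δρ ≈ 1.820 kg m⁻³.
N² = (g/ρ₀)·Δρ/Δz = g·(Δρ/ρ₀)/Δz = 9.81 × 1.7741 × 10⁻³ / 65 = 2.6775 × 10⁻⁴ s⁻².
N = √(2.6775 × 10⁻⁴) = 0.016363 rad s⁻¹ → T = 2π/N = 383.99 s = 6.3998 min ≈ 6.40 min.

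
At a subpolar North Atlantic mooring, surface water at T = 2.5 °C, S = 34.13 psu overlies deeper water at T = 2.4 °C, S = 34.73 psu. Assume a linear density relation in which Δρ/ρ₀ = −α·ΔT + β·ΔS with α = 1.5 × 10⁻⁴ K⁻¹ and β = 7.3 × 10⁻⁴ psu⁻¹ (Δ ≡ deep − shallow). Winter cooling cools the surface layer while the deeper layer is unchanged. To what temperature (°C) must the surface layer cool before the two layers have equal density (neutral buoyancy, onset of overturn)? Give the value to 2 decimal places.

-0.52 °C

Neutral buoyancy requires Δρ = 0, i.e. −α(T_deep − T_surf′) + β(S_deep − S_surf) = 0.
T_surf′ = T_deep − (β/α)·ΔS = 2.4 − (7.3 × 10⁻⁴/1.5 × 10⁻⁴)·(+0.60) = -0.5200 °C.
Cooling required: 2.5 − (-0.5200) = 3.0200 °C.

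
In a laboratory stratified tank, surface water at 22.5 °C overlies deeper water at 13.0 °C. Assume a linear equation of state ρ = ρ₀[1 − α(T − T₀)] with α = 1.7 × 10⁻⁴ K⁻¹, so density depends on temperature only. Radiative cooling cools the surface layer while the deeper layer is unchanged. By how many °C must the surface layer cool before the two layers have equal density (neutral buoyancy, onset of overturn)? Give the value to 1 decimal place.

With temperature the only control, equal density requires T_surf′ = T_deep.
T_surf′ = 13.0 °C.
Cooling required: 22.5 − 13.0 = 9.5 °C.

9.5 °C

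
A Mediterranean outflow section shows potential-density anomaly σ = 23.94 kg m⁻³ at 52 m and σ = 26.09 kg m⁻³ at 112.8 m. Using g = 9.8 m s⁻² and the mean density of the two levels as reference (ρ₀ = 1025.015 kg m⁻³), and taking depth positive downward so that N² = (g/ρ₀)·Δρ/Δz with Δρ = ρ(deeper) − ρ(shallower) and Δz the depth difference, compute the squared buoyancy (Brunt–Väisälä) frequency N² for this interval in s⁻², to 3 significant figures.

Δρ = 1026.09 − 1023.94 = 2.15 kg m⁻³ over Δz = 112.8 − 52 = 60.8 m.
N² = (9.8/1025.015) × (2.15/60.8) = 3.3809 × 10⁻⁴ s⁻² ≈ 3.38 × 10⁻⁴ s⁻².

3.38 × 10⁻⁴ s⁻²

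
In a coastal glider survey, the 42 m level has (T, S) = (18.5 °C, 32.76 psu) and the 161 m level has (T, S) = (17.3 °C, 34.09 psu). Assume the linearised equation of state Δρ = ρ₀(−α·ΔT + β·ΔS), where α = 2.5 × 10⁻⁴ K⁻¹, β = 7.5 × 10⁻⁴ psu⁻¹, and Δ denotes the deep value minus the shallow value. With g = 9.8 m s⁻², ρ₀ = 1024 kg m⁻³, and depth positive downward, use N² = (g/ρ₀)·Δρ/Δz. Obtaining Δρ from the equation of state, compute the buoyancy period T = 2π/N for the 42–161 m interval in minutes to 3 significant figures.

ΔT = -1.2 K, ΔS = +1.33 psu (deep − shallow).
Δρ/ρ₀ = −αΔT + βΔS = 3.00 × 10⁻⁴ + 9.975 × 10⁻⁴ = 1.2975 × 10⁻³, so Δρ ≈ 1.329 kg m⁻³.
N² = (g/ρ₀)·Δρ/Δz = g·(Δρ/ρ₀)/Δz = 9.8 × 1.2975 × 10⁻³ / 119 = 1.0685 × 10⁻⁴ s⁻².
N = √(1.0685 × 10⁻⁴) = 0.010337 rad s⁻¹ → T = 2π/N = 607.83 s = 10.131 min ≈ 10.1 min.

10.1 min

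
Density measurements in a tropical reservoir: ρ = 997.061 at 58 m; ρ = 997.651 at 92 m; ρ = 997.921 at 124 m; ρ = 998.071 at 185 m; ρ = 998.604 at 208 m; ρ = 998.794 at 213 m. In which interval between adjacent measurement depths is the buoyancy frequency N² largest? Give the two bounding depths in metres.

208–213 m

Compute the density gradient over each adjacent pair:
  58–92 m: Δρ/Δz = 0.590/34 = 0.017 kg m⁻⁴
  92–124 m: Δρ/Δz = 0.270/32 = 8.4 × 10⁻³ kg m⁻⁴
  124–185 m: Δρ/Δz = 0.150/61 = 2.5 × 10⁻³ kg m⁻⁴
  185–208 m: Δρ/Δz = 0.533/23 = 0.023 kg m⁻⁴
  208–213 m: Δρ/Δz = 0.190/5 = 0.038 kg m⁻⁴
The largest gradient is in the 208–213 m interval — the pycnocline.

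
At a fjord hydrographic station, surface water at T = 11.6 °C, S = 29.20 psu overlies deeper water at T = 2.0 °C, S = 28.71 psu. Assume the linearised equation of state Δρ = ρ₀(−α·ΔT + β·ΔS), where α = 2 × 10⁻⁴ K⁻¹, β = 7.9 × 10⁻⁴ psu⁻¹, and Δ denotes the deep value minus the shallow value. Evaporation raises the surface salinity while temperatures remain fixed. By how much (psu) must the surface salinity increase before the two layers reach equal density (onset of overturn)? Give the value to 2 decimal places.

1.94 psu

Neutral buoyancy requires −α(T_deep − T_surf) + β(S_deep − S_surf′) = 0.
S_surf′ = S_deep − (α/β)·ΔT = 28.71 − (2 × 10⁻⁴/7.9 × 10⁻⁴)·(-9.6) = 31.1404 psu.
Increase required: 31.1404 − 29.20 = 1.9404 psu.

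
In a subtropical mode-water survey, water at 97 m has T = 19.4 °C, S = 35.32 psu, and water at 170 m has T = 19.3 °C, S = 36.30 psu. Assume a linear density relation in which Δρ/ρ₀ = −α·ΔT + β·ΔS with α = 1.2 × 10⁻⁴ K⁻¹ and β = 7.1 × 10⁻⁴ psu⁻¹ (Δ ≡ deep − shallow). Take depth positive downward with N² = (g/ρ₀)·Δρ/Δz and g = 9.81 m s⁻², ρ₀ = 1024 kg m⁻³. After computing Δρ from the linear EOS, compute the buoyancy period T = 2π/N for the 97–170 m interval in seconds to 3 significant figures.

644 s

ΔT = -0.1 K, ΔS = +0.98 psu (deep − shallow).
Δρ/ρ₀ = −αΔT + βΔS = 1.20 × 10⁻⁵ + 6.958 × 10⁻⁴ = 7.078 × 10⁻⁴, so Δρ ≈ 0.7248 kg m⁻³.
N² = (g/ρ₀)·Δρ/Δz = g·(Δρ/ρ₀)/Δz = 9.81 × 7.078 × 10⁻⁴ / 73 = 9.5117 × 10⁻⁵ s⁻².
N = √(9.5117 × 10⁻⁵) = 9.7528 × 10⁻³ rad s⁻¹ → T = 2π/N = 644.24 s ≈ 644 s.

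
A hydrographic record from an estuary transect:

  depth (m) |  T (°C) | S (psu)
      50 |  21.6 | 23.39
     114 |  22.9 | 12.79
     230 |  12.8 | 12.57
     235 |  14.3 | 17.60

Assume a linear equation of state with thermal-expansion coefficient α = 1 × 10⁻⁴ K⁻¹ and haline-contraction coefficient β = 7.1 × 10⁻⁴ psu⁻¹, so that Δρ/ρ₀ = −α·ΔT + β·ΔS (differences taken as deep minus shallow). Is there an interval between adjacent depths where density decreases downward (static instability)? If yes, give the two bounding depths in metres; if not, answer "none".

Evaluate Δρ/ρ₀ = −αΔT + βΔS across each adjacent pair:
  50–114 m: −αΔT+βΔS = −(1 × 10⁻⁴)(+1.3)+(7.1 × 10⁻⁴)(-10.60) = -7.7 × 10⁻³ → UNSTABLE
  114–230 m: −αΔT+βΔS = −(1 × 10⁻⁴)(-10.1)+(7.1 × 10⁻⁴)(-0.22) = 8.5 × 10⁻⁴ → stable
  230–235 m: −αΔT+βΔS = −(1 × 10⁻⁴)(+1.5)+(7.1 × 10⁻⁴)(+5.03) = 3.4 × 10⁻³ → stable
The 50–114 m interval has Δρ < 0: lighter water underlies denser water.

50–114 m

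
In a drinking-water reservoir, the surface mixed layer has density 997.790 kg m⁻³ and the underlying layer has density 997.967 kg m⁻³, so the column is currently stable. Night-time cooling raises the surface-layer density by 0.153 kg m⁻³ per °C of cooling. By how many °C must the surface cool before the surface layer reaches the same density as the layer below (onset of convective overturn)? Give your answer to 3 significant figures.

Density deficit of the surface layer: 997.967 − 997.790 = 0.177 kg m⁻³.
Required change = 0.177 / 0.153 = 1.16 °C.

1.16 °C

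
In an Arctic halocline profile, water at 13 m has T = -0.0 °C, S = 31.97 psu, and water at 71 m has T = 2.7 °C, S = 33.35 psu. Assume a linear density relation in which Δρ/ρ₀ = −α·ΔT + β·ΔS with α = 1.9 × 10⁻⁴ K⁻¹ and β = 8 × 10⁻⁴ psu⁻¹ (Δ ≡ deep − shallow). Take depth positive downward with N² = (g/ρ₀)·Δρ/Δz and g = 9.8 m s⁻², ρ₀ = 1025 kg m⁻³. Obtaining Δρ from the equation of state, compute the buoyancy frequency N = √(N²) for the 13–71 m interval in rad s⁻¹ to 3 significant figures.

9.99 × 10⁻³ rad s⁻¹

ΔT = +2.7 K, ΔS = +1.38 psu (deep − shallow).
Δρ/ρ₀ = −αΔT + βΔS = -5.13 × 10⁻⁴ + 1.104 × 10⁻³ = 5.91 × 10⁻⁴, so Δρ ≈ 0.6058 kg m⁻³.
N² = (g/ρ₀)·Δρ/Δz = g·(Δρ/ρ₀)/Δz = 9.8 × 5.91 × 10⁻⁴ / 58 = 9.9859 × 10⁻⁵ s⁻².
N = √(9.9859 × 10⁻⁵) = 9.9929 × 10⁻³ rad s⁻¹ ≈ 9.99 × 10⁻³ rad s⁻¹.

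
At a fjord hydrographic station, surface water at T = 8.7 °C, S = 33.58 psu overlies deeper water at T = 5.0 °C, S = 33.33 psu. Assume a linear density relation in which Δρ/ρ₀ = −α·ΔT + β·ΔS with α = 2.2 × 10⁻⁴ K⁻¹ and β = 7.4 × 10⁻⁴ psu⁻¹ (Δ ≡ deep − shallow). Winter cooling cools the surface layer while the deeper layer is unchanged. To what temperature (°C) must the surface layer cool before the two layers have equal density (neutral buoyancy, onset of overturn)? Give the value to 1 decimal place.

5.8 °C

Neutral buoyancy requires Δρ = 0, i.e. −α(T_deep − T_surf′) + β(S_deep − S_surf) = 0.
T_surf′ = T_deep − (β/α)·ΔS = 5.0 − (7.4 × 10⁻⁴/2.2 × 10⁻⁴)·(-0.25) = 5.841 °C.
Cooling required: 8.7 − (5.841) = 2.859 °C.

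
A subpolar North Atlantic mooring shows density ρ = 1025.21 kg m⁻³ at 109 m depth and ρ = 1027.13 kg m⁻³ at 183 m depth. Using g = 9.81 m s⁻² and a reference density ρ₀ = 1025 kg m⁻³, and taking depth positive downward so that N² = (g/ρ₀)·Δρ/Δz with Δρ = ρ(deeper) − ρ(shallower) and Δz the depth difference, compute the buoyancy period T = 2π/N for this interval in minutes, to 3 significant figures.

6.65 min

Δρ = 1027.13 − 1025.21 = 1.92 kg m⁻³ over Δz = 183 − 109 = 74 m.
N² = (9.81/1025) × (1.92/74) = 2.4832 × 10⁻⁴ s⁻².
N = √(2.4832 × 10⁻⁴) = 0.015758 rad s⁻¹, so T = 2π/N = 398.73 s = 6.6455 min ≈ 6.65 min.
Since Δρ > 0 the layer is stably stratified.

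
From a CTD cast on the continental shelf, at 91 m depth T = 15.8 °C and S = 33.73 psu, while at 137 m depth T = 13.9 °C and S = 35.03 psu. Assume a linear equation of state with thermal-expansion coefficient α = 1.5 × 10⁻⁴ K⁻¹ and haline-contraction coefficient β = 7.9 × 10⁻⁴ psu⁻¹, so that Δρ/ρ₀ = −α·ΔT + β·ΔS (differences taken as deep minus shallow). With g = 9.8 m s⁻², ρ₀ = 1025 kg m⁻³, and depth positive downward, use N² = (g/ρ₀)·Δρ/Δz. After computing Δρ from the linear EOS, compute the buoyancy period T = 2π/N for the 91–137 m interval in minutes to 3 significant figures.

ΔT = -1.9 K, ΔS = +1.30 psu (deep − shallow).
Δρ/ρ₀ = −αΔT + βΔS = 2.85 × 10⁻⁴ + 1.027 × 10⁻³ = 1.312 × 10⁻³, so Δρ ≈ 1.345 kg m⁻³.
N² = (g/ρ₀)·Δρ/Δz = g·(Δρ/ρ₀)/Δz = 9.8 × 1.312 × 10⁻³ / 46 = 2.7951 × 10⁻⁴ s⁻².
N = √(2.7951 × 10⁻⁴) = 0.016719 rad s⁻¹ → T = 2π/N = 375.81 s = 6.2635 min ≈ 6.26 min.

6.26 min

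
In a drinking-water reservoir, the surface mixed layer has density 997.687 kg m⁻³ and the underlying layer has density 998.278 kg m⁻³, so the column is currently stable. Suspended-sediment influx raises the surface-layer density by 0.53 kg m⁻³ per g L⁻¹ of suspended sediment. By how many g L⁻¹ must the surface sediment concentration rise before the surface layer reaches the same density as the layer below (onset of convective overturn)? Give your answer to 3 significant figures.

1.12 g L⁻¹

Density deficit of the surface layer: 998.278 − 997.687 = 0.591 kg m⁻³.
Required change = 0.591 / 0.53 = 1.12 g L⁻¹.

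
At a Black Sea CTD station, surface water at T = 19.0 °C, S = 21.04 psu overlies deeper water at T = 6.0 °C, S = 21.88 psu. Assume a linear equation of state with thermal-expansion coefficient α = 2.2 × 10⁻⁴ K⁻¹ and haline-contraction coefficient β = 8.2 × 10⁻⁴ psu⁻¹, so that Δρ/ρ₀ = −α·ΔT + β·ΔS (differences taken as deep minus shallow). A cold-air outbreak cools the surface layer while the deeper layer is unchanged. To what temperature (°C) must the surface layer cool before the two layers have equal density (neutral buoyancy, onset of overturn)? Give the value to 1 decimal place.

2.9 °C

Neutral buoyancy requires Δρ = 0, i.e. −α(T_deep − T_surf′) + β(S_deep − S_surf) = 0.
T_surf′ = T_deep − (β/α)·ΔS = 6.0 − (8.2 × 10⁻⁴/2.2 × 10⁻⁴)·(+0.84) = 2.869 °C.
Cooling required: 19.0 − (2.869) = 16.131 °C.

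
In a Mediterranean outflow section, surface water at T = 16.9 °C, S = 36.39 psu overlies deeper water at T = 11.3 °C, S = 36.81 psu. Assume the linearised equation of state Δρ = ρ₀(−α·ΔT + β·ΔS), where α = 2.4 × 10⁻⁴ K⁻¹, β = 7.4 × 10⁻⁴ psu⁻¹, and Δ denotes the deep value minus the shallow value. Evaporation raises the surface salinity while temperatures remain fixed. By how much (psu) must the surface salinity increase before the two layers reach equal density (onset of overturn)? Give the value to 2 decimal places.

2.24 psu

Neutral buoyancy requires −α(T_deep − T_surf) + β(S_deep − S_surf′) = 0.
S_surf′ = S_deep − (α/β)·ΔT = 36.81 − (2.4 × 10⁻⁴/7.4 × 10⁻⁴)·(-5.6) = 38.6262 psu.
Increase required: 38.6262 − 36.39 = 2.2362 psu.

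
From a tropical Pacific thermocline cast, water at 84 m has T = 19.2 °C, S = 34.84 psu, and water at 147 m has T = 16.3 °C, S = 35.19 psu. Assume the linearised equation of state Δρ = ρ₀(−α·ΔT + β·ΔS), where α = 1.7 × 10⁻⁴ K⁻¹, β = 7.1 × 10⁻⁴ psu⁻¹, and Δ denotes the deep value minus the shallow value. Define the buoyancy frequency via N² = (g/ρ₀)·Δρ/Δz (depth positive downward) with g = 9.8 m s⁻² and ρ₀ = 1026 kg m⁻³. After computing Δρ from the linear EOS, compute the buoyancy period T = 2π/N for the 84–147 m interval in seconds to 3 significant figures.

585 s

ΔT = -2.9 K, ΔS = +0.35 psu (deep − shallow).
Δρ/ρ₀ = −αΔT + βΔS = 4.93 × 10⁻⁴ + 2.485 × 10⁻⁴ = 7.415 × 10⁻⁴, so Δρ ≈ 0.7608 kg m⁻³.
N² = (g/ρ₀)·Δρ/Δz = g·(Δρ/ρ₀)/Δz = 9.8 × 7.415 × 10⁻⁴ / 63 = 1.1534 × 10⁻⁴ s⁻².
N = √(1.1534 × 10⁻⁴) = 0.010740 rad s⁻¹ → T = 2π/N = 585.03 s ≈ 585 s.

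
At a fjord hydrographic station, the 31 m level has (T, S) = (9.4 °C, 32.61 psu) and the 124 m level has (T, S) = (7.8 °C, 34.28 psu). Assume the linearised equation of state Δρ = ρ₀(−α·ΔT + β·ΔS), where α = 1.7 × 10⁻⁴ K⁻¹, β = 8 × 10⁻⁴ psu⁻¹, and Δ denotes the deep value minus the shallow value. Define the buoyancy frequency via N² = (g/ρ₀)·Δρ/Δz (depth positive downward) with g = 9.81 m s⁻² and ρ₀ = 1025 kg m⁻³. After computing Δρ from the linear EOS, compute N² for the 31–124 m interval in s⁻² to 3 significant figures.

1.70 × 10⁻⁴ s⁻²

ΔT = -1.6 K, ΔS = +1.67 psu (deep − shallow).
Δρ/ρ₀ = −αΔT + βΔS = 2.72 × 10⁻⁴ + 1.336 × 10⁻³ = 1.608 × 10⁻³, so Δρ ≈ 1.648 kg m⁻³.
N² = (g/ρ₀)·Δρ/Δz = g·(Δρ/ρ₀)/Δz = 9.81 × 1.608 × 10⁻³ / 93 = 1.6962 × 10⁻⁴ s⁻² ≈ 1.70 × 10⁻⁴ s⁻².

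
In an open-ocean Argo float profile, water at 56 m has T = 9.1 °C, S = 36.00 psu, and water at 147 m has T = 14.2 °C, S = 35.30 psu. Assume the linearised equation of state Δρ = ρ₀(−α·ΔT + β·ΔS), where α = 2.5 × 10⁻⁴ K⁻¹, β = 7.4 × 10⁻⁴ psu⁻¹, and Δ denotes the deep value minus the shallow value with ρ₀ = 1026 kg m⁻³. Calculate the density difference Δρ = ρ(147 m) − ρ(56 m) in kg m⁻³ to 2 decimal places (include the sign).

ΔT = +5.1 K, ΔS = -0.70 psu (deep − shallow).
Δρ/ρ₀ = −(2.5 × 10⁻⁴)(+5.1) + (7.4 × 10⁻⁴)(-0.70) = -1.793 × 10⁻³.
Δρ = 1026 × (-1.793 × 10⁻³) = -1.84 kg m⁻³.
Negative Δρ: lighter below, statically unstable.

-1.84 kg m⁻³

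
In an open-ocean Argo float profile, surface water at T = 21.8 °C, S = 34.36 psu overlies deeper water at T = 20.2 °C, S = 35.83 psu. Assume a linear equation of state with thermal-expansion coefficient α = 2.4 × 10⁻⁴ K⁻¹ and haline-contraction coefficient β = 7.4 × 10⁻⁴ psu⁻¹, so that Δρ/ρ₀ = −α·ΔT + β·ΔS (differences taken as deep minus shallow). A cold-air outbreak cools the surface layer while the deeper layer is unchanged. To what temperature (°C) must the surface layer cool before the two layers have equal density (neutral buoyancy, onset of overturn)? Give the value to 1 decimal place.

Neutral buoyancy requires Δρ = 0, i.e. −α(T_deep − T_surf′) + β(S_deep − S_surf) = 0.
T_surf′ = T_deep − (β/α)·ΔS = 20.2 − (7.4 × 10⁻⁴/2.4 × 10⁻⁴)·(+1.47) = 15.668 °C.
Cooling required: 21.8 − (15.668) = 6.132 °C.

15.7 °C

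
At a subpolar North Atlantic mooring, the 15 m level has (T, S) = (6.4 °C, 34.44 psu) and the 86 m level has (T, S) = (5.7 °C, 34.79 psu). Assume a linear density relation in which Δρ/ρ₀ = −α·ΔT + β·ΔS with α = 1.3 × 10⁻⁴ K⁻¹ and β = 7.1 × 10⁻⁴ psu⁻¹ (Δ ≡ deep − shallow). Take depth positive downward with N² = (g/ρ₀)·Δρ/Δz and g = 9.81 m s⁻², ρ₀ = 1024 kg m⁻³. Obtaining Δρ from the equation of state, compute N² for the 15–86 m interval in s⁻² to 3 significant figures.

ΔT = -0.7 K, ΔS = +0.35 psu (deep − shallow).
Δρ/ρ₀ = −αΔT + βΔS = 9.10 × 10⁻⁵ + 2.485 × 10⁻⁴ = 3.395 × 10⁻⁴, so Δρ ≈ 0.3476 kg m⁻³.
N² = (g/ρ₀)·Δρ/Δz = g·(Δρ/ρ₀)/Δz = 9.81 × 3.395 × 10⁻⁴ / 71 = 4.6908 × 10⁻⁵ s⁻² ≈ 4.69 × 10⁻⁵ s⁻².

4.69 × 10⁻⁵ s⁻²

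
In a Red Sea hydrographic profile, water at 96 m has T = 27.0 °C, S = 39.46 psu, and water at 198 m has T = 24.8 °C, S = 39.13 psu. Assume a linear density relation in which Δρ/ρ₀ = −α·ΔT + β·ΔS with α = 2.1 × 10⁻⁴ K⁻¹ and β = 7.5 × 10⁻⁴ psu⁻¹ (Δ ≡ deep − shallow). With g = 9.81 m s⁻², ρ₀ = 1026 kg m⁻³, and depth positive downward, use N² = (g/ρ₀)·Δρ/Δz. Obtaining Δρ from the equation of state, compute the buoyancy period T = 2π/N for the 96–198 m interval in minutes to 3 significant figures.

23.1 min

ΔT = -2.2 K, ΔS = -0.33 psu (deep − shallow).
Δρ/ρ₀ = −αΔT + βΔS = 4.62 × 10⁻⁴ − 2.475 × 10⁻⁴ = 2.145 × 10⁻⁴, so Δρ ≈ 0.2201 kg m⁻³.
N² = (g/ρ₀)·Δρ/Δz = g·(Δρ/ρ₀)/Δz = 9.81 × 2.145 × 10⁻⁴ / 102 = 2.0630 × 10⁻⁵ s⁻².
N = √(2.0630 × 10⁻⁵) = 4.5420 × 10⁻³ rad s⁻¹ → T = 2π/N = 1.3834 × 10³ s = 23.057 min ≈ 23.1 min.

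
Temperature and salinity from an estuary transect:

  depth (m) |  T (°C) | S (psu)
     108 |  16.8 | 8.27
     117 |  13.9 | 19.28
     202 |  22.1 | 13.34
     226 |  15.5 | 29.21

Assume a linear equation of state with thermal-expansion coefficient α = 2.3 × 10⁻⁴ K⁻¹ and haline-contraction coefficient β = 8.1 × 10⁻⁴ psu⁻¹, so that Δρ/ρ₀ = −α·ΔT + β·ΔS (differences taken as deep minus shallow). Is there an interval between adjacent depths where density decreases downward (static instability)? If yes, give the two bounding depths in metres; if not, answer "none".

117–202 m

Evaluate Δρ/ρ₀ = −αΔT + βΔS across each adjacent pair:
  108–117 m: −αΔT+βΔS = −(2.3 × 10⁻⁴)(-2.9)+(8.1 × 10⁻⁴)(+11.01) = 9.6 × 10⁻³ → stable
  117–202 m: −αΔT+βΔS = −(2.3 × 10⁻⁴)(+8.2)+(8.1 × 10⁻⁴)(-5.94) = -6.7 × 10⁻³ → UNSTABLE
  202–226 m: −αΔT+βΔS = −(2.3 × 10⁻⁴)(-6.6)+(8.1 × 10⁻⁴)(+15.87) = 0.014 → stable
The 117–202 m interval has Δρ < 0: lighter water underlies denser water.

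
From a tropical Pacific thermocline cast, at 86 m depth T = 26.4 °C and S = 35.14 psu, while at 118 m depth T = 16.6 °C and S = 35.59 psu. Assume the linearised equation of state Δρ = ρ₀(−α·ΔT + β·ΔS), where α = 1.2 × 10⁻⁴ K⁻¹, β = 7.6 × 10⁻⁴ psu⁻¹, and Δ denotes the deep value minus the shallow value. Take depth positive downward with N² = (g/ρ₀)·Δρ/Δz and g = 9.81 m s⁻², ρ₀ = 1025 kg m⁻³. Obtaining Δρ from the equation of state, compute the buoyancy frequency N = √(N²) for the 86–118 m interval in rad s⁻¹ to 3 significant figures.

ΔT = -9.8 K, ΔS = +0.45 psu (deep − shallow).
Δρ/ρ₀ = −αΔT + βΔS = 1.176 × 10⁻³ + 3.42 × 10⁻⁴ = 1.518 × 10⁻³, so Δρ ≈ 1.556 kg m⁻³.
N² = (g/ρ₀)·Δρ/Δz = g·(Δρ/ρ₀)/Δz = 9.81 × 1.518 × 10⁻³ / 32 = 4.6536 × 10⁻⁴ s⁻².
N = √(4.6536 × 10⁻⁴) = 0.021572 rad s⁻¹ ≈ 0.0216 rad s⁻¹.

0.0216 rad s⁻¹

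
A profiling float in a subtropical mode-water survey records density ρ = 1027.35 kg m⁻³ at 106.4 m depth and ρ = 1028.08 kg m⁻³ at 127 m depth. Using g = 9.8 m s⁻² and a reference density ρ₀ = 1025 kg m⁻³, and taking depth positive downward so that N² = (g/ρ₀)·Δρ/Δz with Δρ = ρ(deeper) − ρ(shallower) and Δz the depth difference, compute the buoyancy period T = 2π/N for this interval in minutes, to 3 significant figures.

5.69 min

Δρ = 1028.08 − 1027.35 = 0.73 kg m⁻³ over Δz = 127 − 106.4 = 20.6 m.
N² = (9.8/1025) × (0.73/20.6) = 3.3881 × 10⁻⁴ s⁻².
N = √(3.3881 × 10⁻⁴) = 0.018407 rad s⁻¹, so T = 2π/N = 341.35 s = 5.6892 min ≈ 5.69 min.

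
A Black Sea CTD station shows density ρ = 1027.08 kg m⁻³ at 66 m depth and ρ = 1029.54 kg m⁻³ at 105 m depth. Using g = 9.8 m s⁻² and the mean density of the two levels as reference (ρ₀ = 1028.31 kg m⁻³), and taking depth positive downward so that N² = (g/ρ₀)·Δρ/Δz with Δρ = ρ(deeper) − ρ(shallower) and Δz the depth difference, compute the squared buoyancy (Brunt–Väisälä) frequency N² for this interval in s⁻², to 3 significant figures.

Δρ = 1029.54 − 1027.08 = 2.46 kg m⁻³ over Δz = 105 − 66 = 39 m.
N² = (9.8/1028.31) × (2.46/39) = 6.0114 × 10⁻⁴ s⁻² ≈ 6.01 × 10⁻⁴ s⁻².

6.01 × 10⁻⁴ s⁻²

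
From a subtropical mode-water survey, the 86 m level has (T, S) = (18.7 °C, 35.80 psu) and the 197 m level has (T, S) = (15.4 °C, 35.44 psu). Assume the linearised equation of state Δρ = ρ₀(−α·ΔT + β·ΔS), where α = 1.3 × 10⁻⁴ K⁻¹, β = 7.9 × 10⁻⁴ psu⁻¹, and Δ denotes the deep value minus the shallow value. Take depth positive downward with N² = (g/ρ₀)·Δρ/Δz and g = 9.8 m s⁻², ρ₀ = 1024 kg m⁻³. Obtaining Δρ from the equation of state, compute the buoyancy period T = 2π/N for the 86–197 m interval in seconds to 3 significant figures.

1.76 × 10³ s

ΔT = -3.3 K, ΔS = -0.36 psu (deep − shallow).
Δρ/ρ₀ = −αΔT + βΔS = 4.29 × 10⁻⁴ − 2.844 × 10⁻⁴ = 1.446 × 10⁻⁴, so Δρ ≈ 0.1481 kg m⁻³.
N² = (g/ρ₀)·Δρ/Δz = g·(Δρ/ρ₀)/Δz = 9.8 × 1.446 × 10⁻⁴ / 111 = 1.2766 × 10⁻⁵ s⁻².
N = √(1.2766 × 10⁻⁵) = 3.5730 × 10⁻³ rad s⁻¹ → T = 2π/N = 1.7585 × 10³ s ≈ 1.76 × 10³ s.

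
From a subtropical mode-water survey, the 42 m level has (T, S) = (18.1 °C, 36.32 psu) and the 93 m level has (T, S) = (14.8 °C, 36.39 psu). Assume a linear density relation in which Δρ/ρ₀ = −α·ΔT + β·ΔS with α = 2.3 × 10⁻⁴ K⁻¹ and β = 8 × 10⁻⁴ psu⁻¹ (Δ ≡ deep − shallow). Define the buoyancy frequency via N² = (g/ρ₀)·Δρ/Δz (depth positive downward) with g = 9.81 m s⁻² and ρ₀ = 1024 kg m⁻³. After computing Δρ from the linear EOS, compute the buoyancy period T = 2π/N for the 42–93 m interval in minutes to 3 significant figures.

8.36 min

ΔT = -3.3 K, ΔS = +0.07 psu (deep − shallow).
Δρ/ρ₀ = −αΔT + βΔS = 7.59 × 10⁻⁴ + 5.60 × 10⁻⁵ = 8.15 × 10⁻⁴, so Δρ ≈ 0.8346 kg m⁻³.
N² = (g/ρ₀)·Δρ/Δz = g·(Δρ/ρ₀)/Δz = 9.81 × 8.15 × 10⁻⁴ / 51 = 1.5677 × 10⁻⁴ s⁻².
N = √(1.5677 × 10⁻⁴) = 0.012521 rad s⁻¹ → T = 2π/N = 501.81 s = 8.3635 min ≈ 8.36 min.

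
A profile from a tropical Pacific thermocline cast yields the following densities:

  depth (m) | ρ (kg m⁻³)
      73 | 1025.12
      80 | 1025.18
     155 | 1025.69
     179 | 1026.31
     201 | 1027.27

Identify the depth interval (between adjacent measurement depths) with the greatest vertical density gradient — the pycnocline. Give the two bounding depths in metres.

179–201 m

Compute the density gradient over each adjacent pair:
  73–80 m: Δρ/Δz = 0.06/7 = 8.6 × 10⁻³ kg m⁻⁴
  80–155 m: Δρ/Δz = 0.51/75 = 6.8 × 10⁻³ kg m⁻⁴
  155–179 m: Δρ/Δz = 0.62/24 = 0.026 kg m⁻⁴
  179–201 m: Δρ/Δz = 0.96/22 = 0.044 kg m⁻⁴
The largest gradient is in the 179–201 m interval — the pycnocline.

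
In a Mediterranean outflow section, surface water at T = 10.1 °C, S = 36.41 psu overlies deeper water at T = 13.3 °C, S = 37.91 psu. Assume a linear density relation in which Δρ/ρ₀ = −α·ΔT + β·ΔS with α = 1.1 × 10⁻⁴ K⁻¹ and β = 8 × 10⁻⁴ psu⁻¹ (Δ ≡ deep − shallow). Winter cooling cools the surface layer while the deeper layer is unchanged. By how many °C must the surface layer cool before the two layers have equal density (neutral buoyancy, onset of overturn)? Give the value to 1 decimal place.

7.7 °C

Neutral buoyancy requires Δρ = 0, i.e. −α(T_deep − T_surf′) + β(S_deep − S_surf) = 0.
T_surf′ = T_deep − (β/α)·ΔS = 13.3 − (8 × 10⁻⁴/1.1 × 10⁻⁴)·(+1.50) = 2.391 °C.
Cooling required: 10.1 − (2.391) = 7.709 °C.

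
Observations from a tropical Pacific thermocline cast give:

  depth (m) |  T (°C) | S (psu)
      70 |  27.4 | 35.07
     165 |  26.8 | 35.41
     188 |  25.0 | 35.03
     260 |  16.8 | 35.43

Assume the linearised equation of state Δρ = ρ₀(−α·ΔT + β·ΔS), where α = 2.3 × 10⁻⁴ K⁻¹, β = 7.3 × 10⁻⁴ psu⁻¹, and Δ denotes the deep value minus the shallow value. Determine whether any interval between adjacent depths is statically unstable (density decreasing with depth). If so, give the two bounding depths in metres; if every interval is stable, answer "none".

none

Evaluate Δρ/ρ₀ = −αΔT + βΔS across each adjacent pair:
  70–165 m: −αΔT+βΔS = −(2.3 × 10⁻⁴)(-0.6)+(7.3 × 10⁻⁴)(+0.34) = 3.9 × 10⁻⁴ → stable
  165–188 m: −αΔT+βΔS = −(2.3 × 10⁻⁴)(-1.8)+(7.3 × 10⁻⁴)(-0.38) = 1.4 × 10⁻⁴ → stable
  188–260 m: −αΔT+βΔS = −(2.3 × 10⁻⁴)(-8.2)+(7.3 × 10⁻⁴)(+0.40) = 2.2 × 10⁻³ → stable
Every interval has Δρ > 0: the column is stably stratified throughout.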